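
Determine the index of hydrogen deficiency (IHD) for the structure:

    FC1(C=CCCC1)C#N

4

Molecular formula from the SMILES: C7H8FN.
DoU = (2C + 2 + N − H − X)/2 = (2·7 + 2 + 1 − 8 − 1)/2 = 8/2 = 4.
(Structurally: 1 ring(s) + 3 π bond(s) = 4.)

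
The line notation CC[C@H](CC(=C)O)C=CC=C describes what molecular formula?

C10H16O

Heavy atoms from the SMILES: 10 C, 1 O.
Implicit hydrogens by atom environment:
  4 × C: 2 H each → 8
  4 × C: 1 H each → 4
  1 × C: 3 H
  1 × C: no H
  1 × O: 1 H
  Total hydrogens = 16.
Molecular formula: C10H16O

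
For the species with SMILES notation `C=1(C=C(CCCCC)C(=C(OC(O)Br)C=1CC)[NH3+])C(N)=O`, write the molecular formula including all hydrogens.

Heavy atoms from the SMILES: 1 Br, 15 C, 2 N, 3 O.
Implicit hydrogens by atom environment:
  5 × C: 2 H each → 10
  5 × C (aromatic): no H
  2 × C: 3 H each → 6
  2 × O: no H
  1 × Br: no H
  1 × C (aromatic): 1 H
  1 × C: 1 H
  1 × C: no H
  1 × N (charge +1): 3 H
  1 × N: 2 H
  1 × O: 1 H
  Total hydrogens = 24.
Net charge +1.
Molecular formula: C15H24BrN2O3+

C15H24BrN2O3+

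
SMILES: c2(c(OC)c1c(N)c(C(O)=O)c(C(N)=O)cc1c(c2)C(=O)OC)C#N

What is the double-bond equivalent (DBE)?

12

Molecular formula from the SMILES: C16H13N3O6.
DoU = (2C + 2 + N − H − X)/2 = (2·16 + 2 + 3 − 13 − 0)/2 = 24/2 = 12.
(Structurally: 2 ring(s) + 10 π bond(s) = 12.)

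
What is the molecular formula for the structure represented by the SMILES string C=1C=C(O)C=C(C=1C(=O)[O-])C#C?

Heavy atoms from the SMILES: 9 C, 3 O.
Implicit hydrogens by atom environment:
  3 × C (aromatic): 1 H each → 3
  3 × C (aromatic): no H
  2 × C: no H
  1 × C: 1 H
  1 × O: 1 H
  1 × O: no H
  1 × O (charge -1): no H
  Total hydrogens = 5.
Net charge -1.
Molecular formula: C9H5O3-

C9H5O3-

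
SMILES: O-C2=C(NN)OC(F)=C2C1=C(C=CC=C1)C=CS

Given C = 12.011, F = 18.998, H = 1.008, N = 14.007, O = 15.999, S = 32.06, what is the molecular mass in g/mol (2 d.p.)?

266.29

Molecular formula: C12H11FN2O2S.
M = 12×12.011 + 1×18.998 + 11×1.008 + 2×14.007 + 2×15.999 + 1×32.06 = 266.29 g/mol.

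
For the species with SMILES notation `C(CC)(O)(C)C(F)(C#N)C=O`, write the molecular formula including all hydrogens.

C7H10FNO2

Heavy atoms from the SMILES: 7 C, 1 F, 1 N, 2 O.
Implicit hydrogens by atom environment:
  3 × C: no H
  2 × C: 3 H each → 6
  1 × C: 2 H
  1 × C: 1 H
  1 × F: no H
  1 × N: no H
  1 × O: 1 H
  1 × O: no H
  Total hydrogens = 10.
Molecular formula: C7H10FNO2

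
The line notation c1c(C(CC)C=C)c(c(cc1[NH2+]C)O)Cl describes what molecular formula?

Heavy atoms from the SMILES: 12 C, 1 Cl, 1 N, 1 O.
Implicit hydrogens by atom environment:
  4 × C (aromatic): no H
  2 × C: 3 H each → 6
  2 × C: 2 H each → 4
  2 × C (aromatic): 1 H each → 2
  2 × C: 1 H each → 2
  1 × Cl: no H
  1 × N (charge +1): 2 H
  1 × O: 1 H
  Total hydrogens = 17.
Net charge +1.
Molecular formula: C12H17ClNO+

C12H17ClNO+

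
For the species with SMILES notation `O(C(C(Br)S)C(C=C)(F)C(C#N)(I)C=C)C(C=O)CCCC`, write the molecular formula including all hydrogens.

C15H20BrFINO2S

Heavy atoms from the SMILES: 1 Br, 15 C, 1 F, 1 I, 1 N, 2 O, 1 S.
Implicit hydrogens by atom environment:
  6 × C: 1 H each → 6
  5 × C: 2 H each → 10
  3 × C: no H
  2 × O: no H
  1 × Br: no H
  1 × C: 3 H
  1 × F: no H
  1 × I: no H
  1 × N: no H
  1 × S: 1 H
  Total hydrogens = 20.
Molecular formula: C15H20BrFINO2S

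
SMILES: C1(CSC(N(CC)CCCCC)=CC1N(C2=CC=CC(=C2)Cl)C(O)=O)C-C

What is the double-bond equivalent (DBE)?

7

Molecular formula from the SMILES: C21H31ClN2O2S.
DoU = (2C + 2 + N − H − X)/2 = (2·21 + 2 + 2 − 31 − 1)/2 = 14/2 = 7.
(Structurally: 2 ring(s) + 5 π bond(s) = 7.)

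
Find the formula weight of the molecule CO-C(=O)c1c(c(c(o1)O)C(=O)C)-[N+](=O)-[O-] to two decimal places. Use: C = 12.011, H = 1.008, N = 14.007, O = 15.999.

229.14

Molecular formula: C8H7NO7.
M = 8×12.011 + 7×1.008 + 1×14.007 + 7×15.999 = 229.14 g/mol.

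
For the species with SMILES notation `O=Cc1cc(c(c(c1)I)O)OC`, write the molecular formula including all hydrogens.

C8H7IO3

Heavy atoms from the SMILES: 8 C, 1 I, 3 O.
Implicit hydrogens by atom environment:
  4 × C (aromatic): no H
  2 × C (aromatic): 1 H each → 2
  2 × O: no H
  1 × C: 3 H
  1 × C: 1 H
  1 × I: no H
  1 × O: 1 H
  Total hydrogens = 7.
Molecular formula: C8H7IO3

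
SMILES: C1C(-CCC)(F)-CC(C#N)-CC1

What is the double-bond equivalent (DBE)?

Molecular formula from the SMILES: C10H16FN.
DoU = (2C + 2 + N − H − X)/2 = (2·10 + 2 + 1 − 16 − 1)/2 = 6/2 = 3.
(Structurally: 1 ring(s) + 2 π bond(s) = 3.)

3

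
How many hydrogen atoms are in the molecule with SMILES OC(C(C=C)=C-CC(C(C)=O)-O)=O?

Hydrogens are implicit in SMILES; fill each atom to its normal valence:
  3 × C: 1 H each → 3
  3 × C: no H
  2 × C: 2 H each → 4
  2 × O: 1 H each → 2
  2 × O: no H
  1 × C: 3 H
  Total hydrogens = 12.

12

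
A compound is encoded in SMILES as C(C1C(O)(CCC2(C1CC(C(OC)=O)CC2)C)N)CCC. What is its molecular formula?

C17H31NO3

Heavy atoms from the SMILES: 17 C, 1 N, 3 O.
Implicit hydrogens by atom environment:
  8 × C: 2 H each → 16
  3 × C: 3 H each → 9
  3 × C: 1 H each → 3
  3 × C: no H
  2 × O: no H
  1 × N: 2 H
  1 × O: 1 H
  Total hydrogens = 31.
Molecular formula: C17H31NO3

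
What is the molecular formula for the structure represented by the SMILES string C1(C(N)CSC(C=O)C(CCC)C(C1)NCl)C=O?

Heavy atoms from the SMILES: 12 C, 1 Cl, 2 N, 2 O, 1 S.
Implicit hydrogens by atom environment:
  7 × C: 1 H each → 7
  4 × C: 2 H each → 8
  2 × O: no H
  1 × C: 3 H
  1 × Cl: no H
  1 × N: 2 H
  1 × N: 1 H
  1 × S: no H
  Total hydrogens = 21.
Molecular formula: C12H21ClN2O2S

C12H21ClN2O2S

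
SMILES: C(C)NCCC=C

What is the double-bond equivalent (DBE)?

1

Molecular formula from the SMILES: C6H13N.
DoU = (2C + 2 + N − H − X)/2 = (2·6 + 2 + 1 − 13 − 0)/2 = 2/2 = 1.
(Structurally: 0 ring(s) + 1 π bond(s) = 1.)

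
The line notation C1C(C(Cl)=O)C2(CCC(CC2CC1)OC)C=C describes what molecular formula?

Heavy atoms from the SMILES: 14 C, 1 Cl, 2 O.
Implicit hydrogens by atom environment:
  7 × C: 2 H each → 14
  4 × C: 1 H each → 4
  2 × C: no H
  2 × O: no H
  1 × C: 3 H
  1 × Cl: no H
  Total hydrogens = 21.
Molecular formula: C14H21ClO2

C14H21ClO2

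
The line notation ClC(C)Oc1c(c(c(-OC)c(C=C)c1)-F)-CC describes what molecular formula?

Heavy atoms from the SMILES: 13 C, 1 Cl, 1 F, 2 O.
Implicit hydrogens by atom environment:
  5 × C (aromatic): no H
  3 × C: 3 H each → 9
  2 × C: 2 H each → 4
  2 × C: 1 H each → 2
  2 × O: no H
  1 × C (aromatic): 1 H
  1 × Cl: no H
  1 × F: no H
  Total hydrogens = 16.
Molecular formula: C13H16ClFO2

C13H16ClFO2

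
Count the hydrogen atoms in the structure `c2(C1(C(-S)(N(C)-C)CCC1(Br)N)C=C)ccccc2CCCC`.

29

Hydrogens are implicit in SMILES; fill each atom to its normal valence:
  6 × C: 2 H each → 12
  4 × C (aromatic): 1 H each → 4
  3 × C: 3 H each → 9
  3 × C: no H
  2 × C (aromatic): no H
  1 × Br: no H
  1 × C: 1 H
  1 × N: 2 H
  1 × N: no H
  1 × S: 1 H
  Total hydrogens = 29.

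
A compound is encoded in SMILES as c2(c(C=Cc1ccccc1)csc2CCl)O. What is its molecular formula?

C13H11ClOS

Heavy atoms from the SMILES: 13 C, 1 Cl, 1 O, 1 S.
Implicit hydrogens by atom environment:
  6 × C (aromatic): 1 H each → 6
  4 × C (aromatic): no H
  2 × C: 1 H each → 2
  1 × C: 2 H
  1 × Cl: no H
  1 × O: 1 H
  1 × S (aromatic): no H
  Total hydrogens = 11.
Molecular formula: C13H11ClOS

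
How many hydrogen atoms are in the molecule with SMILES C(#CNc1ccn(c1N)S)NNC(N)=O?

10

Hydrogens are implicit in SMILES; fill each atom to its normal valence:
  3 × C: no H
  3 × N: 1 H each → 3
  2 × C (aromatic): 1 H each → 2
  2 × C (aromatic): no H
  2 × N: 2 H each → 4
  1 × N (aromatic): no H
  1 × O: no H
  1 × S: 1 H
  Total hydrogens = 10.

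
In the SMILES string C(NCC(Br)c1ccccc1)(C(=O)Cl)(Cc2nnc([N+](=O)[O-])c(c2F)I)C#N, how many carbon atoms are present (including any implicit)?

16

The symbol for carbon appears 16 times in the SMILES. Lowercase c denotes aromatic carbon and counts toward C.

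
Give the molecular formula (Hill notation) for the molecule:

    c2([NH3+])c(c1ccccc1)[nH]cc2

C10H11N2+

Heavy atoms from the SMILES: 10 C, 2 N.
Implicit hydrogens by atom environment:
  7 × C (aromatic): 1 H each → 7
  3 × C (aromatic): no H
  1 × N (charge +1): 3 H
  1 × N (aromatic): 1 H
  Total hydrogens = 11.
Net charge +1.
Molecular formula: C10H11N2+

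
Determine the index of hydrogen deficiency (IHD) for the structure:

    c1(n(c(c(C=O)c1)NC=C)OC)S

Molecular formula from the SMILES: C8H10N2O2S.
DoU = (2C + 2 + N − H − X)/2 = (2·8 + 2 + 2 − 10 − 0)/2 = 10/2 = 5.
(Structurally: 1 ring(s) + 4 π bond(s) = 5.)

5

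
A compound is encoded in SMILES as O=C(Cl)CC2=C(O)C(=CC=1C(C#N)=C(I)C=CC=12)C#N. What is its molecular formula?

C14H6ClIN2O2

Heavy atoms from the SMILES: 14 C, 1 Cl, 1 I, 2 N, 2 O.
Implicit hydrogens by atom environment:
  7 × C (aromatic): no H
  3 × C (aromatic): 1 H each → 3
  3 × C: no H
  2 × N: no H
  1 × C: 2 H
  1 × Cl: no H
  1 × I: no H
  1 × O: 1 H
  1 × O: no H
  Total hydrogens = 6.
Molecular formula: C14H6ClIN2O2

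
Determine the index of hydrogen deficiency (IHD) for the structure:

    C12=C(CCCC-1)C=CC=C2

Molecular formula from the SMILES: C10H12.
DoU = (2C + 2 + N − H − X)/2 = (2·10 + 2 + 0 − 12 − 0)/2 = 10/2 = 5.
(Structurally: 2 ring(s) + 3 π bond(s) = 5.)

5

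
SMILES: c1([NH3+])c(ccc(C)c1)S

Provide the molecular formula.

C7H10NS+

Heavy atoms from the SMILES: 7 C, 1 N, 1 S.
Implicit hydrogens by atom environment:
  3 × C (aromatic): 1 H each → 3
  3 × C (aromatic): no H
  1 × C: 3 H
  1 × N (charge +1): 3 H
  1 × S: 1 H
  Total hydrogens = 10.
Net charge +1.
Molecular formula: C7H10NS+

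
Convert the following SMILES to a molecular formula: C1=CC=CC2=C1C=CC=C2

C10H8

Heavy atoms from the SMILES: 10 C.
Implicit hydrogens by atom environment:
  8 × C (aromatic): 1 H each → 8
  2 × C (aromatic): no H
  Total hydrogens = 8.
Molecular formula: C10H8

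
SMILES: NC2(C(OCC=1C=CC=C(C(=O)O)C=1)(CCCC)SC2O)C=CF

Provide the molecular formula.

C17H22FNO4S

Heavy atoms from the SMILES: 17 C, 1 F, 1 N, 4 O, 1 S.
Implicit hydrogens by atom environment:
  4 × C: 2 H each → 8
  4 × C (aromatic): 1 H each → 4
  3 × C: 1 H each → 3
  3 × C: no H
  2 × C (aromatic): no H
  2 × O: 1 H each → 2
  2 × O: no H
  1 × C: 3 H
  1 × F: no H
  1 × N: 2 H
  1 × S: no H
  Total hydrogens = 22.
Molecular formula: C17H22FNO4S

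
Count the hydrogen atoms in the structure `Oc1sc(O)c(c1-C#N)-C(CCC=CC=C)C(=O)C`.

15

Hydrogens are implicit in SMILES; fill each atom to its normal valence:
  4 × C: 1 H each → 4
  4 × C (aromatic): no H
  3 × C: 2 H each → 6
  2 × C: no H
  2 × O: 1 H each → 2
  1 × C: 3 H
  1 × N: no H
  1 × O: no H
  1 × S (aromatic): no H
  Total hydrogens = 15.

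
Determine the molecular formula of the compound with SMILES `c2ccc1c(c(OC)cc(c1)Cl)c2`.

Heavy atoms from the SMILES: 11 C, 1 Cl, 1 O.
Implicit hydrogens by atom environment:
  6 × C (aromatic): 1 H each → 6
  4 × C (aromatic): no H
  1 × C: 3 H
  1 × Cl: no H
  1 × O: no H
  Total hydrogens = 9.
Molecular formula: C11H9ClO

C11H9ClO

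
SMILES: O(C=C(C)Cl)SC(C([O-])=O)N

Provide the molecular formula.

Heavy atoms from the SMILES: 5 C, 1 Cl, 1 N, 3 O, 1 S.
Implicit hydrogens by atom environment:
  2 × C: 1 H each → 2
  2 × C: no H
  2 × O: no H
  1 × C: 3 H
  1 × Cl: no H
  1 × N: 2 H
  1 × O (charge -1): no H
  1 × S: no H
  Total hydrogens = 7.
Net charge -1.
Molecular formula: C5H7ClNO3S-

C5H7ClNO3S-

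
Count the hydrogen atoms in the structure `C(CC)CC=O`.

Hydrogens are implicit in SMILES; fill each atom to its normal valence:
  3 × C: 2 H each → 6
  1 × C: 3 H
  1 × C: 1 H
  1 × O: no H
  Total hydrogens = 10.

10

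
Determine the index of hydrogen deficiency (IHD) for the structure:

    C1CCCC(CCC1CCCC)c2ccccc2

5

Molecular formula from the SMILES: C18H28.
DoU = (2C + 2 + N − H − X)/2 = (2·18 + 2 + 0 − 28 − 0)/2 = 10/2 = 5.
(Structurally: 2 ring(s) + 3 π bond(s) = 5.)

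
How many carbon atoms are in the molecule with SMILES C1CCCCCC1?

The symbol for carbon appears 7 times in the SMILES.

7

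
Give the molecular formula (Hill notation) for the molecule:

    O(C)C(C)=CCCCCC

C9H18O

Heavy atoms from the SMILES: 9 C, 1 O.
Implicit hydrogens by atom environment:
  4 × C: 2 H each → 8
  3 × C: 3 H each → 9
  1 × C: 1 H
  1 × C: no H
  1 × O: no H
  Total hydrogens = 18.
Molecular formula: C9H18O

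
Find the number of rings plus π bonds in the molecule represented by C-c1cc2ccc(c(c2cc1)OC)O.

7

Molecular formula from the SMILES: C12H12O2.
DoU = (2C + 2 + N − H − X)/2 = (2·12 + 2 + 0 − 12 − 0)/2 = 14/2 = 7.
(Structurally: 2 ring(s) + 5 π bond(s) = 7.)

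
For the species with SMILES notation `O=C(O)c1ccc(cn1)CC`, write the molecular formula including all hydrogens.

Heavy atoms from the SMILES: 8 C, 1 N, 2 O.
Implicit hydrogens by atom environment:
  3 × C (aromatic): 1 H each → 3
  2 × C (aromatic): no H
  1 × C: 3 H
  1 × C: 2 H
  1 × C: no H
  1 × N (aromatic): no H
  1 × O: 1 H
  1 × O: no H
  Total hydrogens = 9.
Molecular formula: C8H9NO2

C8H9NO2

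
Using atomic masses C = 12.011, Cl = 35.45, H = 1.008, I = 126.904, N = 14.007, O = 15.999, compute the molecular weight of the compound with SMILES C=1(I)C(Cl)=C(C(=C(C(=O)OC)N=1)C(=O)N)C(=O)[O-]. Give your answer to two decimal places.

383.50

Molecular formula: C9H5ClIN2O5-.
M = 9×12.011 + 1×35.45 + 5×1.008 + 1×126.904 + 2×14.007 + 5×15.999 = 383.50 g/mol.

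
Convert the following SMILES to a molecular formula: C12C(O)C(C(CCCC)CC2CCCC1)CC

C16H30O

Heavy atoms from the SMILES: 16 C, 1 O.
Implicit hydrogens by atom environment:
  9 × C: 2 H each → 18
  5 × C: 1 H each → 5
  2 × C: 3 H each → 6
  1 × O: 1 H
  Total hydrogens = 30.
Molecular formula: C16H30O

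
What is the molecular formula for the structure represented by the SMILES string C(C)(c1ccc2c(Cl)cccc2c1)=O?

C12H9ClO

Heavy atoms from the SMILES: 12 C, 1 Cl, 1 O.
Implicit hydrogens by atom environment:
  6 × C (aromatic): 1 H each → 6
  4 × C (aromatic): no H
  1 × C: 3 H
  1 × C: no H
  1 × Cl: no H
  1 × O: no H
  Total hydrogens = 9.
Molecular formula: C12H9ClO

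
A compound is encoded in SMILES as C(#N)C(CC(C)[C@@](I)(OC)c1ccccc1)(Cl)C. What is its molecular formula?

C14H17ClINO

Heavy atoms from the SMILES: 14 C, 1 Cl, 1 I, 1 N, 1 O.
Implicit hydrogens by atom environment:
  5 × C (aromatic): 1 H each → 5
  3 × C: 3 H each → 9
  3 × C: no H
  1 × C: 2 H
  1 × C: 1 H
  1 × C (aromatic): no H
  1 × Cl: no H
  1 × I: no H
  1 × N: no H
  1 × O: no H
  Total hydrogens = 17.
Molecular formula: C14H17ClINO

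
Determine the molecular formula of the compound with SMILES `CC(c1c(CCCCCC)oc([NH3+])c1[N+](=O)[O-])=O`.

Heavy atoms from the SMILES: 12 C, 2 N, 4 O.
Implicit hydrogens by atom environment:
  5 × C: 2 H each → 10
  4 × C (aromatic): no H
  2 × C: 3 H each → 6
  2 × O: no H
  1 × C: no H
  1 × N (charge +1): 3 H
  1 × N (charge +1): no H
  1 × O (aromatic): no H
  1 × O (charge -1): no H
  Total hydrogens = 19.
Net charge +1.
Molecular formula: C12H19N2O4+

C12H19N2O4+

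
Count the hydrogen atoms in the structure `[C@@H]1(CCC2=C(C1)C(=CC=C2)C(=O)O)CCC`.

18

Hydrogens are implicit in SMILES; fill each atom to its normal valence:
  5 × C: 2 H each → 10
  3 × C (aromatic): 1 H each → 3
  3 × C (aromatic): no H
  1 × C: 3 H
  1 × C: 1 H
  1 × C: no H
  1 × O: 1 H
  1 × O: no H
  Total hydrogens = 18.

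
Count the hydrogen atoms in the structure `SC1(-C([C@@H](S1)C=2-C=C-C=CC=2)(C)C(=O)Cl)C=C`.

13

Hydrogens are implicit in SMILES; fill each atom to its normal valence:
  5 × C (aromatic): 1 H each → 5
  3 × C: no H
  2 × C: 1 H each → 2
  1 × C: 3 H
  1 × C: 2 H
  1 × C (aromatic): no H
  1 × Cl: no H
  1 × O: no H
  1 × S: 1 H
  1 × S: no H
  Total hydrogens = 13.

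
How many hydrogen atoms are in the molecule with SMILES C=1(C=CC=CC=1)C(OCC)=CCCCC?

Hydrogens are implicit in SMILES; fill each atom to its normal valence:
  5 × C (aromatic): 1 H each → 5
  4 × C: 2 H each → 8
  2 × C: 3 H each → 6
  1 × C: 1 H
  1 × C: no H
  1 × C (aromatic): no H
  1 × O: no H
  Total hydrogens = 20.

20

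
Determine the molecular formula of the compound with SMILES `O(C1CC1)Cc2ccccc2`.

Heavy atoms from the SMILES: 10 C, 1 O.
Implicit hydrogens by atom environment:
  5 × C (aromatic): 1 H each → 5
  3 × C: 2 H each → 6
  1 × C: 1 H
  1 × C (aromatic): no H
  1 × O: no H
  Total hydrogens = 12.
Molecular formula: C10H12O

C10H12O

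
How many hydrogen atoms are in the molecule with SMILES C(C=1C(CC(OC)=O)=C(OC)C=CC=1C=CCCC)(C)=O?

Hydrogens are implicit in SMILES; fill each atom to its normal valence:
  4 × C: 3 H each → 12
  4 × C (aromatic): no H
  4 × O: no H
  3 × C: 2 H each → 6
  2 × C (aromatic): 1 H each → 2
  2 × C: 1 H each → 2
  2 × C: no H
  Total hydrogens = 22.

22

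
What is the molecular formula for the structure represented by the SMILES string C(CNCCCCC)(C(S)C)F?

Heavy atoms from the SMILES: 9 C, 1 F, 1 N, 1 S.
Implicit hydrogens by atom environment:
  5 × C: 2 H each → 10
  2 × C: 3 H each → 6
  2 × C: 1 H each → 2
  1 × F: no H
  1 × N: 1 H
  1 × S: 1 H
  Total hydrogens = 20.
Molecular formula: C9H20FNS

C9H20FNS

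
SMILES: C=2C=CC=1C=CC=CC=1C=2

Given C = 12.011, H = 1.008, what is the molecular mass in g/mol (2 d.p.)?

Molecular formula: C10H8.
M = 10×12.011 + 8×1.008 = 128.17 g/mol.

128.17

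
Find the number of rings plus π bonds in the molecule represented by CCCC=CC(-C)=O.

Molecular formula from the SMILES: C7H12O.
DoU = (2C + 2 + N − H − X)/2 = (2·7 + 2 + 0 − 12 − 0)/2 = 4/2 = 2.
(Structurally: 0 ring(s) + 2 π bond(s) = 2.)

2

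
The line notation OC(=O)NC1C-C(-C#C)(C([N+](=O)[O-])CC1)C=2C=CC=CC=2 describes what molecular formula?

C15H16N2O4

Heavy atoms from the SMILES: 15 C, 2 N, 4 O.
Implicit hydrogens by atom environment:
  5 × C (aromatic): 1 H each → 5
  3 × C: 2 H each → 6
  3 × C: 1 H each → 3
  3 × C: no H
  2 × O: no H
  1 × C (aromatic): no H
  1 × N: 1 H
  1 × N (charge +1): no H
  1 × O: 1 H
  1 × O (charge -1): no H
  Total hydrogens = 16.
Molecular formula: C15H16N2O4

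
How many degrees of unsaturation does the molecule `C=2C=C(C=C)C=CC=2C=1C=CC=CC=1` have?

Molecular formula from the SMILES: C14H12.
DoU = (2C + 2 + N − H − X)/2 = (2·14 + 2 + 0 − 12 − 0)/2 = 18/2 = 9.
(Structurally: 2 ring(s) + 7 π bond(s) = 9.)

9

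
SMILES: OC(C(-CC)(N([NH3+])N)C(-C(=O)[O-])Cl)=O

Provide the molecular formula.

C6H12ClN3O4

Heavy atoms from the SMILES: 6 C, 1 Cl, 3 N, 4 O.
Implicit hydrogens by atom environment:
  3 × C: no H
  2 × O: no H
  1 × C: 3 H
  1 × C: 2 H
  1 × C: 1 H
  1 × Cl: no H
  1 × N (charge +1): 3 H
  1 × N: 2 H
  1 × N: no H
  1 × O: 1 H
  1 × O (charge -1): no H
  Total hydrogens = 12.
Molecular formula: C6H12ClN3O4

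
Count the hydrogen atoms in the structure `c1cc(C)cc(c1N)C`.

Hydrogens are implicit in SMILES; fill each atom to its normal valence:
  3 × C (aromatic): 1 H each → 3
  3 × C (aromatic): no H
  2 × C: 3 H each → 6
  1 × N: 2 H
  Total hydrogens = 11.

11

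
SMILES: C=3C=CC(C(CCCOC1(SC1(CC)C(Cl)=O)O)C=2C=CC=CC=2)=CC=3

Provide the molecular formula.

Heavy atoms from the SMILES: 21 C, 1 Cl, 3 O, 1 S.
Implicit hydrogens by atom environment:
  10 × C (aromatic): 1 H each → 10
  4 × C: 2 H each → 8
  3 × C: no H
  2 × C (aromatic): no H
  2 × O: no H
  1 × C: 3 H
  1 × C: 1 H
  1 × Cl: no H
  1 × O: 1 H
  1 × S: no H
  Total hydrogens = 23.
Molecular formula: C21H23ClO3S

C21H23ClO3S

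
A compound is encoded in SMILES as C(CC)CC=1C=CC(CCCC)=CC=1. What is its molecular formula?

Heavy atoms from the SMILES: 14 C.
Implicit hydrogens by atom environment:
  6 × C: 2 H each → 12
  4 × C (aromatic): 1 H each → 4
  2 × C: 3 H each → 6
  2 × C (aromatic): no H
  Total hydrogens = 22.
Molecular formula: C14H22

C14H22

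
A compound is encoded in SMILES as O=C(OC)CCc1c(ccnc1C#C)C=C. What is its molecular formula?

Heavy atoms from the SMILES: 13 C, 1 N, 2 O.
Implicit hydrogens by atom environment:
  3 × C: 2 H each → 6
  3 × C (aromatic): no H
  2 × C (aromatic): 1 H each → 2
  2 × C: 1 H each → 2
  2 × C: no H
  2 × O: no H
  1 × C: 3 H
  1 × N (aromatic): no H
  Total hydrogens = 13.
Molecular formula: C13H13NO2

C13H13NO2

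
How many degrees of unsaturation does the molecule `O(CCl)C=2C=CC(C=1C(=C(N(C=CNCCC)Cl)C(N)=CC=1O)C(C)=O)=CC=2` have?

10

Molecular formula from the SMILES: C20H23Cl2N3O3.
DoU = (2C + 2 + N − H − X)/2 = (2·20 + 2 + 3 − 23 − 2)/2 = 20/2 = 10.
(Structurally: 2 ring(s) + 8 π bond(s) = 10.)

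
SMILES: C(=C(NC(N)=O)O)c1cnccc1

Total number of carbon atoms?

The symbol for carbon appears 8 times in the SMILES. Lowercase c denotes aromatic carbon and counts toward C.

8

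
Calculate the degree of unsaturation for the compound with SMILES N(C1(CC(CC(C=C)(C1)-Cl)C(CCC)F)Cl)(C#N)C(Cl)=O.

Molecular formula from the SMILES: C14H18Cl3FN2O.
DoU = (2C + 2 + N − H − X)/2 = (2·14 + 2 + 2 − 18 − 4)/2 = 10/2 = 5.
(Structurally: 1 ring(s) + 4 π bond(s) = 5.)

5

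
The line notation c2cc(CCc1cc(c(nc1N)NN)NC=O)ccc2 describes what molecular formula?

C14H17N5O

Heavy atoms from the SMILES: 14 C, 5 N, 1 O.
Implicit hydrogens by atom environment:
  6 × C (aromatic): 1 H each → 6
  5 × C (aromatic): no H
  2 × C: 2 H each → 4
  2 × N: 2 H each → 4
  2 × N: 1 H each → 2
  1 × C: 1 H
  1 × N (aromatic): no H
  1 × O: no H
  Total hydrogens = 17.
Molecular formula: C14H17N5O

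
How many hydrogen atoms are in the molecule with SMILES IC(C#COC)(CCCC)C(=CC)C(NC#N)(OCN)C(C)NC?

29

Hydrogens are implicit in SMILES; fill each atom to its normal valence:
  6 × C: no H
  5 × C: 3 H each → 15
  4 × C: 2 H each → 8
  2 × C: 1 H each → 2
  2 × N: 1 H each → 2
  2 × O: no H
  1 × I: no H
  1 × N: 2 H
  1 × N: no H
  Total hydrogens = 29.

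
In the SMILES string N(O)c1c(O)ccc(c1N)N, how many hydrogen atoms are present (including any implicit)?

9

Hydrogens are implicit in SMILES; fill each atom to its normal valence:
  4 × C (aromatic): no H
  2 × C (aromatic): 1 H each → 2
  2 × N: 2 H each → 4
  2 × O: 1 H each → 2
  1 × N: 1 H
  Total hydrogens = 9.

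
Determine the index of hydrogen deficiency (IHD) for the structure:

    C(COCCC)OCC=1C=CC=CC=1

4

Molecular formula from the SMILES: C12H18O2.
DoU = (2C + 2 + N − H − X)/2 = (2·12 + 2 + 0 − 18 − 0)/2 = 8/2 = 4.
(Structurally: 1 ring(s) + 3 π bond(s) = 4.)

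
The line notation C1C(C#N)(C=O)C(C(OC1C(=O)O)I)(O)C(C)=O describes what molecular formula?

C10H10INO6

Heavy atoms from the SMILES: 10 C, 1 I, 1 N, 6 O.
Implicit hydrogens by atom environment:
  5 × C: no H
  4 × O: no H
  3 × C: 1 H each → 3
  2 × O: 1 H each → 2
  1 × C: 3 H
  1 × C: 2 H
  1 × I: no H
  1 × N: no H
  Total hydrogens = 10.
Molecular formula: C10H10INO6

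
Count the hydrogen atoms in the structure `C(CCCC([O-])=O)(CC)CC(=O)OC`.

Hydrogens are implicit in SMILES; fill each atom to its normal valence:
  5 × C: 2 H each → 10
  3 × O: no H
  2 × C: 3 H each → 6
  2 × C: no H
  1 × C: 1 H
  1 × O (charge -1): no H
  Total hydrogens = 17.

17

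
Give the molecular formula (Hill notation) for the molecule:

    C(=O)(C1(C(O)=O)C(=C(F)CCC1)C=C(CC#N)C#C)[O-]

Heavy atoms from the SMILES: 14 C, 1 F, 1 N, 4 O.
Implicit hydrogens by atom environment:
  8 × C: no H
  4 × C: 2 H each → 8
  2 × C: 1 H each → 2
  2 × O: no H
  1 × F: no H
  1 × N: no H
  1 × O: 1 H
  1 × O (charge -1): no H
  Total hydrogens = 11.
Net charge -1.
Molecular formula: C14H11FNO4-

C14H11FNO4-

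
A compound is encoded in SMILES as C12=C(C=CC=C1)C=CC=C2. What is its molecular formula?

Heavy atoms from the SMILES: 10 C.
Implicit hydrogens by atom environment:
  8 × C (aromatic): 1 H each → 8
  2 × C (aromatic): no H
  Total hydrogens = 8.
Molecular formula: C10H8

C10H8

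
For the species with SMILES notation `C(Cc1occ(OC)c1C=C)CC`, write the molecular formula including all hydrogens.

Heavy atoms from the SMILES: 11 C, 2 O.
Implicit hydrogens by atom environment:
  4 × C: 2 H each → 8
  3 × C (aromatic): no H
  2 × C: 3 H each → 6
  1 × C (aromatic): 1 H
  1 × C: 1 H
  1 × O (aromatic): no H
  1 × O: no H
  Total hydrogens = 16.
Molecular formula: C11H16O2

C11H16O2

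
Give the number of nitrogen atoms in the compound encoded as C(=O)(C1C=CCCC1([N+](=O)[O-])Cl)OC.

The symbol for nitrogen appears 1 time in the SMILES.

1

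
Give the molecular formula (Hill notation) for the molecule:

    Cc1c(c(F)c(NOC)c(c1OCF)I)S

C9H10F2INO2S

Heavy atoms from the SMILES: 9 C, 2 F, 1 I, 1 N, 2 O, 1 S.
Implicit hydrogens by atom environment:
  6 × C (aromatic): no H
  2 × C: 3 H each → 6
  2 × F: no H
  2 × O: no H
  1 × C: 2 H
  1 × I: no H
  1 × N: 1 H
  1 × S: 1 H
  Total hydrogens = 10.
Molecular formula: C9H10F2INO2S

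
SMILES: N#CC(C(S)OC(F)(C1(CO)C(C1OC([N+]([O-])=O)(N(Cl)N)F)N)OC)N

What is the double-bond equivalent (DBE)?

4

Molecular formula from the SMILES: C10H17ClF2N6O6S.
DoU = (2C + 2 + N − H − X)/2 = (2·10 + 2 + 6 − 17 − 3)/2 = 8/2 = 4.
(Structurally: 1 ring(s) + 3 π bond(s) = 4.)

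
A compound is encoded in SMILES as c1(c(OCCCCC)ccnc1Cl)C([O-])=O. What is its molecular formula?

Heavy atoms from the SMILES: 11 C, 1 Cl, 1 N, 3 O.
Implicit hydrogens by atom environment:
  4 × C: 2 H each → 8
  3 × C (aromatic): no H
  2 × C (aromatic): 1 H each → 2
  2 × O: no H
  1 × C: 3 H
  1 × C: no H
  1 × Cl: no H
  1 × N (aromatic): no H
  1 × O (charge -1): no H
  Total hydrogens = 13.
Net charge -1.
Molecular formula: C11H13ClNO3-

C11H13ClNO3-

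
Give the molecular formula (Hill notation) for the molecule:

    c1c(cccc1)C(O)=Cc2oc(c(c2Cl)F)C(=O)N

C13H9ClFNO3

Heavy atoms from the SMILES: 13 C, 1 Cl, 1 F, 1 N, 3 O.
Implicit hydrogens by atom environment:
  5 × C (aromatic): 1 H each → 5
  5 × C (aromatic): no H
  2 × C: no H
  1 × C: 1 H
  1 × Cl: no H
  1 × F: no H
  1 × N: 2 H
  1 × O: 1 H
  1 × O (aromatic): no H
  1 × O: no H
  Total hydrogens = 9.
Molecular formula: C13H9ClFNO3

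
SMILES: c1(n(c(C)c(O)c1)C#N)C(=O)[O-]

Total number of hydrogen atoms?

5

Hydrogens are implicit in SMILES; fill each atom to its normal valence:
  3 × C (aromatic): no H
  2 × C: no H
  1 × C: 3 H
  1 × C (aromatic): 1 H
  1 × N (aromatic): no H
  1 × N: no H
  1 × O: 1 H
  1 × O: no H
  1 × O (charge -1): no H
  Total hydrogens = 5.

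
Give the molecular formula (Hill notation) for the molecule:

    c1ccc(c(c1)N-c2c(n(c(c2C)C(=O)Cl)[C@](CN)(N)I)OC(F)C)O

C16H19ClFIN4O3

Heavy atoms from the SMILES: 16 C, 1 Cl, 1 F, 1 I, 4 N, 3 O.
Implicit hydrogens by atom environment:
  6 × C (aromatic): no H
  4 × C (aromatic): 1 H each → 4
  2 × C: 3 H each → 6
  2 × C: no H
  2 × N: 2 H each → 4
  2 × O: no H
  1 × C: 2 H
  1 × C: 1 H
  1 × Cl: no H
  1 × F: no H
  1 × I: no H
  1 × N: 1 H
  1 × N (aromatic): no H
  1 × O: 1 H
  Total hydrogens = 19.
Molecular formula: C16H19ClFIN4O3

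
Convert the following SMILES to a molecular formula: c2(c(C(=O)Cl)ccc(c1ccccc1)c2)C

C14H11ClO

Heavy atoms from the SMILES: 14 C, 1 Cl, 1 O.
Implicit hydrogens by atom environment:
  8 × C (aromatic): 1 H each → 8
  4 × C (aromatic): no H
  1 × C: 3 H
  1 × C: no H
  1 × Cl: no H
  1 × O: no H
  Total hydrogens = 11.
Molecular formula: C14H11ClO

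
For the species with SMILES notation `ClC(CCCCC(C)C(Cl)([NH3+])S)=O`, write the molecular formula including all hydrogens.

Heavy atoms from the SMILES: 8 C, 2 Cl, 1 N, 1 O, 1 S.
Implicit hydrogens by atom environment:
  4 × C: 2 H each → 8
  2 × C: no H
  2 × Cl: no H
  1 × C: 3 H
  1 × C: 1 H
  1 × N (charge +1): 3 H
  1 × O: no H
  1 × S: 1 H
  Total hydrogens = 16.
Net charge +1.
Molecular formula: C8H16Cl2NOS+

C8H16Cl2NOS+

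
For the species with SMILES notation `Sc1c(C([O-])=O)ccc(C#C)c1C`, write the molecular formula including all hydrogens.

C10H7O2S-

Heavy atoms from the SMILES: 10 C, 2 O, 1 S.
Implicit hydrogens by atom environment:
  4 × C (aromatic): no H
  2 × C (aromatic): 1 H each → 2
  2 × C: no H
  1 × C: 3 H
  1 × C: 1 H
  1 × O: no H
  1 × O (charge -1): no H
  1 × S: 1 H
  Total hydrogens = 7.
Net charge -1.
Molecular formula: C10H7O2S-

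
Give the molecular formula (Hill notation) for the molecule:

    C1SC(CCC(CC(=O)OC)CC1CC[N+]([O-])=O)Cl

C12H20ClNO4S

Heavy atoms from the SMILES: 12 C, 1 Cl, 1 N, 4 O, 1 S.
Implicit hydrogens by atom environment:
  7 × C: 2 H each → 14
  3 × C: 1 H each → 3
  3 × O: no H
  1 × C: 3 H
  1 × C: no H
  1 × Cl: no H
  1 × N (charge +1): no H
  1 × O (charge -1): no H
  1 × S: no H
  Total hydrogens = 20.
Molecular formula: C12H20ClNO4S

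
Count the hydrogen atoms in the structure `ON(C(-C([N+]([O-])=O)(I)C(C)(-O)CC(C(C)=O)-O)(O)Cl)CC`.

Hydrogens are implicit in SMILES; fill each atom to its normal valence:
  4 × C: no H
  4 × O: 1 H each → 4
  3 × C: 3 H each → 9
  2 × C: 2 H each → 4
  2 × O: no H
  1 × C: 1 H
  1 × Cl: no H
  1 × I: no H
  1 × N: no H
  1 × N (charge +1): no H
  1 × O (charge -1): no H
  Total hydrogens = 18.

18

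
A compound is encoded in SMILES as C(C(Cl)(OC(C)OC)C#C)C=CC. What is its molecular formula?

C10H15ClO2

Heavy atoms from the SMILES: 10 C, 1 Cl, 2 O.
Implicit hydrogens by atom environment:
  4 × C: 1 H each → 4
  3 × C: 3 H each → 9
  2 × C: no H
  2 × O: no H
  1 × C: 2 H
  1 × Cl: no H
  Total hydrogens = 15.
Molecular formula: C10H15ClO2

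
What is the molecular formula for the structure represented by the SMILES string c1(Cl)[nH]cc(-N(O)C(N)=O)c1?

C5H6ClN3O2

Heavy atoms from the SMILES: 5 C, 1 Cl, 3 N, 2 O.
Implicit hydrogens by atom environment:
  2 × C (aromatic): 1 H each → 2
  2 × C (aromatic): no H
  1 × C: no H
  1 × Cl: no H
  1 × N: 2 H
  1 × N (aromatic): 1 H
  1 × N: no H
  1 × O: 1 H
  1 × O: no H
  Total hydrogens = 6.
Molecular formula: C5H6ClN3O2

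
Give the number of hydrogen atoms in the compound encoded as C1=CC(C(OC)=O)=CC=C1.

8

Hydrogens are implicit in SMILES; fill each atom to its normal valence:
  5 × C (aromatic): 1 H each → 5
  2 × O: no H
  1 × C: 3 H
  1 × C (aromatic): no H
  1 × C: no H
  Total hydrogens = 8.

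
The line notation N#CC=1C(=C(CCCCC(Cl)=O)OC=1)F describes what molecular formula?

Heavy atoms from the SMILES: 10 C, 1 Cl, 1 F, 1 N, 2 O.
Implicit hydrogens by atom environment:
  4 × C: 2 H each → 8
  3 × C (aromatic): no H
  2 × C: no H
  1 × C (aromatic): 1 H
  1 × Cl: no H
  1 × F: no H
  1 × N: no H
  1 × O (aromatic): no H
  1 × O: no H
  Total hydrogens = 9.
Molecular formula: C10H9ClFNO2

C10H9ClFNO2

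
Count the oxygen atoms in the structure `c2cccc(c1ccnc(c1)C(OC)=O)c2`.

The symbol for oxygen appears 2 times in the SMILES.

2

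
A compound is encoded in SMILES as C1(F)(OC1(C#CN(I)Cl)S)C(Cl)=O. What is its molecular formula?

Heavy atoms from the SMILES: 5 C, 2 Cl, 1 F, 1 I, 1 N, 2 O, 1 S.
Implicit hydrogens by atom environment:
  5 × C: no H
  2 × Cl: no H
  2 × O: no H
  1 × F: no H
  1 × I: no H
  1 × N: no H
  1 × S: 1 H
  Total hydrogens = 1.
Molecular formula: C5HCl2FINO2S

C5HCl2FINO2S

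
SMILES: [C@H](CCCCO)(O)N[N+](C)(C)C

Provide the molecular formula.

C8H21N2O2+

Heavy atoms from the SMILES: 8 C, 2 N, 2 O.
Implicit hydrogens by atom environment:
  4 × C: 2 H each → 8
  3 × C: 3 H each → 9
  2 × O: 1 H each → 2
  1 × C: 1 H
  1 × N: 1 H
  1 × N (charge +1): no H
  Total hydrogens = 21.
Net charge +1.
Molecular formula: C8H21N2O2+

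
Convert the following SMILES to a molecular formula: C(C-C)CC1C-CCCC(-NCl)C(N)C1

C12H25ClN2

Heavy atoms from the SMILES: 12 C, 1 Cl, 2 N.
Implicit hydrogens by atom environment:
  8 × C: 2 H each → 16
  3 × C: 1 H each → 3
  1 × C: 3 H
  1 × Cl: no H
  1 × N: 2 H
  1 × N: 1 H
  Total hydrogens = 25.
Molecular formula: C12H25ClN2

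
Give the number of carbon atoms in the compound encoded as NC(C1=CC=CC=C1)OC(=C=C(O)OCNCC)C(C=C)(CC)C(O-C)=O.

20

The symbol for carbon appears 20 times in the SMILES.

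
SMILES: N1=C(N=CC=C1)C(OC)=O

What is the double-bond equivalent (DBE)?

5

Molecular formula from the SMILES: C6H6N2O2.
DoU = (2C + 2 + N − H − X)/2 = (2·6 + 2 + 2 − 6 − 0)/2 = 10/2 = 5.
(Structurally: 1 ring(s) + 4 π bond(s) = 5.)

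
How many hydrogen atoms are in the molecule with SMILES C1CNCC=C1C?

Hydrogens are implicit in SMILES; fill each atom to its normal valence:
  3 × C: 2 H each → 6
  1 × C: 3 H
  1 × C: 1 H
  1 × C: no H
  1 × N: 1 H
  Total hydrogens = 11.

11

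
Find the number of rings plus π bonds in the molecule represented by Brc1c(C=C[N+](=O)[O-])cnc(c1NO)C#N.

8

Molecular formula from the SMILES: C8H5BrN4O3.
DoU = (2C + 2 + N − H − X)/2 = (2·8 + 2 + 4 − 5 − 1)/2 = 16/2 = 8.
(Structurally: 1 ring(s) + 7 π bond(s) = 8.)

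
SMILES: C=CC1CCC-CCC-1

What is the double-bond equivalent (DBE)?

Molecular formula from the SMILES: C9H16.
DoU = (2C + 2 + N − H − X)/2 = (2·9 + 2 + 0 − 16 − 0)/2 = 4/2 = 2.
(Structurally: 1 ring(s) + 1 π bond(s) = 2.)

2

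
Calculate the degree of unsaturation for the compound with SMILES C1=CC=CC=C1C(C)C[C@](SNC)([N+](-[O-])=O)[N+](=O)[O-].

Molecular formula from the SMILES: C11H15N3O4S.
DoU = (2C + 2 + N − H − X)/2 = (2·11 + 2 + 3 − 15 − 0)/2 = 12/2 = 6.
(Structurally: 1 ring(s) + 5 π bond(s) = 6.)

6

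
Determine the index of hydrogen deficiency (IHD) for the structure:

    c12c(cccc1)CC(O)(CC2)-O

5

Molecular formula from the SMILES: C10H12O2.
DoU = (2C + 2 + N − H − X)/2 = (2·10 + 2 + 0 − 12 − 0)/2 = 10/2 = 5.
(Structurally: 2 ring(s) + 3 π bond(s) = 5.)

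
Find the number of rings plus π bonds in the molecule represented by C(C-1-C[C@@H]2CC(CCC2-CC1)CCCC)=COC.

3

Molecular formula from the SMILES: C17H30O.
DoU = (2C + 2 + N − H − X)/2 = (2·17 + 2 + 0 − 30 − 0)/2 = 6/2 = 3.
(Structurally: 2 ring(s) + 1 π bond(s) = 3.)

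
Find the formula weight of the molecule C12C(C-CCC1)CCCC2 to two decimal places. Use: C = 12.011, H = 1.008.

138.25

Molecular formula: C10H18.
M = 10×12.011 + 18×1.008 = 138.25 g/mol.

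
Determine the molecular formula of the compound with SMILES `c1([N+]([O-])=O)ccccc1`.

C6H5NO2

Heavy atoms from the SMILES: 6 C, 1 N, 2 O.
Implicit hydrogens by atom environment:
  5 × C (aromatic): 1 H each → 5
  1 × C (aromatic): no H
  1 × N (charge +1): no H
  1 × O: no H
  1 × O (charge -1): no H
  Total hydrogens = 5.
Molecular formula: C6H5NO2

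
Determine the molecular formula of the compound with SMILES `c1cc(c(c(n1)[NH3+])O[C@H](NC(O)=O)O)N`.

Heavy atoms from the SMILES: 7 C, 4 N, 4 O.
Implicit hydrogens by atom environment:
  3 × C (aromatic): no H
  2 × C (aromatic): 1 H each → 2
  2 × O: 1 H each → 2
  2 × O: no H
  1 × C: 1 H
  1 × C: no H
  1 × N (charge +1): 3 H
  1 × N: 2 H
  1 × N: 1 H
  1 × N (aromatic): no H
  Total hydrogens = 11.
Net charge +1.
Molecular formula: C7H11N4O4+

C7H11N4O4+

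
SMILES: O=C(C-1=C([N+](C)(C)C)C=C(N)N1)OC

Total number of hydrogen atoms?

16

Hydrogens are implicit in SMILES; fill each atom to its normal valence:
  4 × C: 3 H each → 12
  3 × C (aromatic): no H
  2 × O: no H
  1 × C (aromatic): 1 H
  1 × C: no H
  1 × N: 2 H
  1 × N (aromatic): 1 H
  1 × N (charge +1): no H
  Total hydrogens = 16.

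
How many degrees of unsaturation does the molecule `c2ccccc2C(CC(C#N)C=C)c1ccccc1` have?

11

Molecular formula from the SMILES: C18H17N.
DoU = (2C + 2 + N − H − X)/2 = (2·18 + 2 + 1 − 17 − 0)/2 = 22/2 = 11.
(Structurally: 2 ring(s) + 9 π bond(s) = 11.)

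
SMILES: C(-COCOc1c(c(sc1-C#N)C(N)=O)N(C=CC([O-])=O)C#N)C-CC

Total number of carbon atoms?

The symbol for carbon appears 16 times in the SMILES. Lowercase c denotes aromatic carbon and counts toward C.

16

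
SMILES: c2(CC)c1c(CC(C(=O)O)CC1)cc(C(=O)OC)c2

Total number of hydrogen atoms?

18

Hydrogens are implicit in SMILES; fill each atom to its normal valence:
  4 × C: 2 H each → 8
  4 × C (aromatic): no H
  3 × O: no H
  2 × C: 3 H each → 6
  2 × C (aromatic): 1 H each → 2
  2 × C: no H
  1 × C: 1 H
  1 × O: 1 H
  Total hydrogens = 18.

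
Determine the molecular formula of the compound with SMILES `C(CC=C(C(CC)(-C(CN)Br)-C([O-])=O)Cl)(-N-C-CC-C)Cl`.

Heavy atoms from the SMILES: 1 Br, 14 C, 2 Cl, 2 N, 2 O.
Implicit hydrogens by atom environment:
  6 × C: 2 H each → 12
  3 × C: 1 H each → 3
  3 × C: no H
  2 × C: 3 H each → 6
  2 × Cl: no H
  1 × Br: no H
  1 × N: 2 H
  1 × N: 1 H
  1 × O: no H
  1 × O (charge -1): no H
  Total hydrogens = 24.
Net charge -1.
Molecular formula: C14H24BrCl2N2O2-

C14H24BrCl2N2O2-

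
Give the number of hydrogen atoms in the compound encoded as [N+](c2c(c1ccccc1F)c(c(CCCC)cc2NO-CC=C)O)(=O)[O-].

21

Hydrogens are implicit in SMILES; fill each atom to its normal valence:
  7 × C (aromatic): no H
  5 × C: 2 H each → 10
  5 × C (aromatic): 1 H each → 5
  2 × O: no H
  1 × C: 3 H
  1 × C: 1 H
  1 × F: no H
  1 × N: 1 H
  1 × N (charge +1): no H
  1 × O: 1 H
  1 × O (charge -1): no H
  Total hydrogens = 21.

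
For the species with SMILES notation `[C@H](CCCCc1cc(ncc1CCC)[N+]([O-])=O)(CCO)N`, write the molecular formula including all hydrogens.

Heavy atoms from the SMILES: 15 C, 3 N, 3 O.
Implicit hydrogens by atom environment:
  8 × C: 2 H each → 16
  3 × C (aromatic): no H
  2 × C (aromatic): 1 H each → 2
  1 × C: 3 H
  1 × C: 1 H
  1 × N: 2 H
  1 × N (aromatic): no H
  1 × N (charge +1): no H
  1 × O: 1 H
  1 × O: no H
  1 × O (charge -1): no H
  Total hydrogens = 25.
Molecular formula: C15H25N3O3

C15H25N3O3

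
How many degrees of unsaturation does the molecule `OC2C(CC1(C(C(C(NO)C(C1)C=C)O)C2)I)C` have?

3

Molecular formula from the SMILES: C13H22INO3.
DoU = (2C + 2 + N − H − X)/2 = (2·13 + 2 + 1 − 22 − 1)/2 = 6/2 = 3.
(Structurally: 2 ring(s) + 1 π bond(s) = 3.)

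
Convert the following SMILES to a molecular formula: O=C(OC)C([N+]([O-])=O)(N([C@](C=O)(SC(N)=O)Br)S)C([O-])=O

Heavy atoms from the SMILES: 1 Br, 7 C, 3 N, 8 O, 2 S.
Implicit hydrogens by atom environment:
  6 × O: no H
  5 × C: no H
  2 × O (charge -1): no H
  1 × Br: no H
  1 × C: 3 H
  1 × C: 1 H
  1 × N: 2 H
  1 × N: no H
  1 × N (charge +1): no H
  1 × S: 1 H
  1 × S: no H
  Total hydrogens = 7.
Net charge -1.
Molecular formula: C7H7BrN3O8S2-

C7H7BrN3O8S2-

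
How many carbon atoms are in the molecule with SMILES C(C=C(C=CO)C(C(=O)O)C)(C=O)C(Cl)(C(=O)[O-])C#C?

13

The symbol for carbon appears 13 times in the SMILES. (Cl is a single chlorine, not C + l.)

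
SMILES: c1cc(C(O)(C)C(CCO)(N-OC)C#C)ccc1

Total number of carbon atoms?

The symbol for carbon appears 14 times in the SMILES. Lowercase c denotes aromatic carbon and counts toward C.

14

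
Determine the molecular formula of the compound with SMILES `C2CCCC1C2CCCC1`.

C10H18

Heavy atoms from the SMILES: 10 C.
Implicit hydrogens by atom environment:
  8 × C: 2 H each → 16
  2 × C: 1 H each → 2
  Total hydrogens = 18.
Molecular formula: C10H18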